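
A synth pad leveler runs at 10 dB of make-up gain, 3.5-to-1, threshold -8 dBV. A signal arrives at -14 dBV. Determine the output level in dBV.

-14 dBV is 6 dB below the -8 dBV threshold, so no gain reduction is applied.
Make-up gain adds 10 dB: -14 + 10 = -4 dBV.

-4 dBV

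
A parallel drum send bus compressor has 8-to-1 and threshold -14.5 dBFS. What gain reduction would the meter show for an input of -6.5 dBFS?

The signal is 8 dB above threshold.
A 8:1 ratio leaves 1 dB of that excess.
Gain reduction = 8 − 1 = 7 dB.

7 dB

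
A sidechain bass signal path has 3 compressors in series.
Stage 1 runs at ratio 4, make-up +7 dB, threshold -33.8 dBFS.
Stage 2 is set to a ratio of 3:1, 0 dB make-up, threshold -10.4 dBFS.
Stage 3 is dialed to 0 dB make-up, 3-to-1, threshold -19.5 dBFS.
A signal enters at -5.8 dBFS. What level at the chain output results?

-19.8 dBFS

Stage 1: overshoot 28 dB → 28/4 = 7 dB → -26.8 dBFS; +7 dB make-up → -19.8 dBFS.
Stage 2: -19.8 dBFS ≤ -10.4 dBFS, so stage 2 doesn't engage; output -19.8 dBFS.
Stage 3: below threshold (-19.8 ≤ -19.5); passes unchanged; output -19.8 dBFS.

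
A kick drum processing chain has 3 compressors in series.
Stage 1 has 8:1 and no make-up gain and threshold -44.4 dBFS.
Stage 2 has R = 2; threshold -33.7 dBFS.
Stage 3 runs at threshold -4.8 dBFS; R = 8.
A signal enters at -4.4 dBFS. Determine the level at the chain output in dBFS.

-39.4 dBFS

Stage 1: -4.4 dBFS is 40 dB over -44.4 dBFS; at 8:1 that becomes 5 dB over, giving -39.4 dBFS.
Stage 2: -39.4 dBFS is at or below the -33.7 dBFS threshold — no compression; output -39.4 dBFS.
Stage 3: -39.4 dBFS ≤ -4.8 dBFS, so stage 3 doesn't engage; output -39.4 dBFS.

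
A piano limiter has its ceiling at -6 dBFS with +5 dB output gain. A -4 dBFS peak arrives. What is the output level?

-1 dBFS

The limiter clamps the peak to its -6 dBFS ceiling.
Output gain then adds 5 dB: -6 + 5 = -1 dBFS.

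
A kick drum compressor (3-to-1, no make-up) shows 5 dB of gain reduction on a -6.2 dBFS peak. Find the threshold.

Let T be the threshold. Output overshoot = (input overshoot)/R, so -11.2 − T = (-6.2 − T)/3.
3·(-11.2 − T) = -6.2 − T → 2·T = -33.6 − (-6.2) = -27.4.
T = -27.4/2 = -13.7 dBFS.

-13.7 dBFS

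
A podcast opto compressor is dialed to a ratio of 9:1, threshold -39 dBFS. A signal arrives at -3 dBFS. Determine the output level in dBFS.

-35 dBFS

Overshoot: -3 − (-39) = 36 dB.
The 36 dB excess becomes 4 dB after 9:1 reduction.
That puts the output at -35 dBFS.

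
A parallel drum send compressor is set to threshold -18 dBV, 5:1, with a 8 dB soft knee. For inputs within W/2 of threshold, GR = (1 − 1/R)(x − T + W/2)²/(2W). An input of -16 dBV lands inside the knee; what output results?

x − T + W/2 = -16 − (-18) + 4 = 6.
GR = (1 − 1/5) × 6² / 16 = 0.8 × 36 / 16 = 1.8 dB.
Output = -16 − 1.8 = -17.8 dBV.

-17.8 dBV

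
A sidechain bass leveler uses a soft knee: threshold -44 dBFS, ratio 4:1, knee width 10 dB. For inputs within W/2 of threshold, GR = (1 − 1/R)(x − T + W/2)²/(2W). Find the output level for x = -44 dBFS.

x − T + W/2 = -44 − (-44) + 5 = 5.
GR = (1 − 1/4) × 5² / 20 = 0.75 × 25 / 20 = 0.9375 dB.
Output = -44 − 0.9375 = -44.9375 dBFS.

-44.9375 dBFS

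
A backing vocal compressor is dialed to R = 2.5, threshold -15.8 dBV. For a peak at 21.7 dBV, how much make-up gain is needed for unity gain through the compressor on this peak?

22.5 dB

Overshoot 37.5 dB → 37.5/2.5 = 15 dB after compression, so the compressed level is -15.8 + 15 = -0.8 dBV.
Make-up = target − compressed = 21.7 − (-0.8) = 22.5 dB.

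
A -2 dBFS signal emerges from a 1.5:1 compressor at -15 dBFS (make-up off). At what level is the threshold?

Let T be the threshold. Output overshoot = (input overshoot)/R, so -15 − T = (-2 − T)/1.5.
1.5·(-15 − T) = -2 − T → 0.5·T = -22.5 − (-2) = -20.5.
T = -20.5/0.5 = -41 dBFS.

-41 dBFS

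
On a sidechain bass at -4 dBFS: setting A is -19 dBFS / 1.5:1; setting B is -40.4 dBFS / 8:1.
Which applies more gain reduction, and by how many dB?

B, by 26.85 dB

A: overshoot 15 dB → output overshoot 10 dB → GR 5 dB.
B: overshoot 36.4 dB → output overshoot 4.55 dB → GR 31.85 dB.
B reduces 26.85 dB more.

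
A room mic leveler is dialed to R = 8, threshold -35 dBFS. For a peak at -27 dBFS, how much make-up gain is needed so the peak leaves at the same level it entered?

7 dB

The peak compresses to -35 + 8/8 = -34 dBFS.
To reach -27 dBFS requires -27 − (-34) = 7 dB of make-up.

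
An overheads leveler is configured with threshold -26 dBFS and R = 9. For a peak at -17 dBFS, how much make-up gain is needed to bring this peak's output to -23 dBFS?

Without make-up, output = threshold + overshoot/9 = -26 + 1 = -25 dBFS.
Gap to target: 2 dB.

2 dB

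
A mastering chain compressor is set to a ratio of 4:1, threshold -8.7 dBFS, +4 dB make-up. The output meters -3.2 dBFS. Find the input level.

-2.7 dBFS

Remove make-up: -3.2 − 4 = -7.2 dBFS.
Post-compression overshoot = -7.2 − (-8.7) = 1.5 dB.
Undo the ratio: input overshoot = 1.5 × 4 = 6 dB, giving input = -2.7 dBFS.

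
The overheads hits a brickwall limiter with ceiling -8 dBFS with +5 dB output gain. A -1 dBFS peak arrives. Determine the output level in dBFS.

A brickwall limiter is an ∞:1 compressor: any input above the ceiling is clamped to -8 dBFS.
Output gain then adds 5 dB: -8 + 5 = -3 dBFS.

-3 dBFS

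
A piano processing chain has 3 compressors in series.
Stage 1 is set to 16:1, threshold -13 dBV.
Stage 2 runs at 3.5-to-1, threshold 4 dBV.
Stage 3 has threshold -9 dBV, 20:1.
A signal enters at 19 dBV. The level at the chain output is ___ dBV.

Stage 1: 32 dB above -13 dBV, reduced 16:1 to 2 dB above → -11 dBV.
Stage 2: below threshold (-11 ≤ 4); passes unchanged; output -11 dBV.
Stage 3: -11 dBV is at or below the -9 dBV threshold — no compression; output -11 dBV.

-11 dBV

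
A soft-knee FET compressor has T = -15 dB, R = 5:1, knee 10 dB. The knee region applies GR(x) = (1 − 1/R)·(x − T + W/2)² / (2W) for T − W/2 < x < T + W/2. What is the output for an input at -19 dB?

x − T + W/2 = -19 − (-15) + 5 = 1.
GR = (1 − 1/5) × 1² / 20 = 0.8 × 1 / 20 = 0.04 dB.
Output = -19 − 0.04 = -19.04 dB.

-19.04 dB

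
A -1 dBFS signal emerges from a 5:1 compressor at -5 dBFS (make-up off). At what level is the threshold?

Input is 5 dB above T (since output overshoot × R = input overshoot: (-5 − T)·5 = -1 − T gives T = -6 dBFS).
Check: -6 + (-1 − (-6))/5 = -6 + 1 = -5 dBFS. ✓

-6 dBFS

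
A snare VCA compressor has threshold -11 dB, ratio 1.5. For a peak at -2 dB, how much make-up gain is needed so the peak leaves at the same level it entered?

Overshoot 9 dB → 9/1.5 = 6 dB after compression, so the compressed level is -11 + 6 = -5 dB.
Make-up = target − compressed = -2 − (-5) = 3 dB.

3 dB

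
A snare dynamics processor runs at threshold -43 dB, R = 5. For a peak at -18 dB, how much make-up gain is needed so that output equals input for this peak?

20 dB

Overshoot 25 dB → 25/5 = 5 dB after compression, so the compressed level is -43 + 5 = -38 dB.
Make-up = target − compressed = -18 − (-38) = 20 dB.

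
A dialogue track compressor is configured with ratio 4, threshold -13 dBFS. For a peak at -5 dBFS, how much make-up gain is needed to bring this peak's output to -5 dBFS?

6 dB

Overshoot 8 dB → 8/4 = 2 dB after compression, so the compressed level is -13 + 2 = -11 dBFS.
Make-up = target − compressed = -5 − (-11) = 6 dB.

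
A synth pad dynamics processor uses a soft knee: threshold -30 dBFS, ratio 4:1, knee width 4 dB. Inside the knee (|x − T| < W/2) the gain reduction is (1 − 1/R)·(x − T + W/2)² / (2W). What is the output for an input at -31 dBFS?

x − T + W/2 = -31 − (-30) + 2 = 1.
GR = (1 − 1/4) × 1² / 8 = 0.75 × 1 / 8 = 0.09375 dB.
Output = -31 − 0.09375 = -31.09375 dBFS.

-31.09375 dBFS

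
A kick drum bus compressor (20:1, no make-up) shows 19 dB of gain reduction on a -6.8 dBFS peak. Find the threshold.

-26.8 dBFS

Input is 20 dB above T (since output overshoot × R = input overshoot: (-25.8 − T)·20 = -6.8 − T gives T = -26.8 dBFS).
Check: -26.8 + (-6.8 − (-26.8))/20 = -26.8 + 1 = -25.8 dBFS. ✓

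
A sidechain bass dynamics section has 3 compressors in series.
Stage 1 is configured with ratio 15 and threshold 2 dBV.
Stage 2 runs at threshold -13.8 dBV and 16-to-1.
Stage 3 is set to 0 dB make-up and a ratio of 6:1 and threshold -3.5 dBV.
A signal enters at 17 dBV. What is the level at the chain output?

Stage 1: 15 dB above 2 dBV, reduced 15:1 to 1 dB above → 3 dBV.
Stage 2: 16.8 dB above -13.8 dBV, reduced 16:1 to 1.05 dB above → -12.75 dBV.
Stage 3: -12.75 dBV is at or below the -3.5 dBV threshold — no compression; output -12.75 dBV.

-12.75 dBV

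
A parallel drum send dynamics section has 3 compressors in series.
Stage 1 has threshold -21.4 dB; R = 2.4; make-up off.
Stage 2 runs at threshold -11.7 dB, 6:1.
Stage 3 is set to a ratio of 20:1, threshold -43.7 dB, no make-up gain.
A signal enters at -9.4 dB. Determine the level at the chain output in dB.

-42.335 dB

Stage 1: overshoot 12 dB → 12/2.4 = 5 dB → -16.4 dB.
Stage 2: -16.4 dB ≤ -11.7 dB, so stage 2 doesn't engage; output -16.4 dB.
Stage 3: overshoot 27.3 dB → 27.3/20 = 1.365 dB → -42.335 dB.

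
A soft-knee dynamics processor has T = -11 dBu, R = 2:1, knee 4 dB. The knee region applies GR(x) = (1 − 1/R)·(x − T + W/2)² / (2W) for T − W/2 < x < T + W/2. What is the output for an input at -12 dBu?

-12.0625 dBu

x − T + W/2 = -12 − (-11) + 2 = 1.
GR = (1 − 1/2) × 1² / 8 = 0.5 × 1 / 8 = 0.0625 dB.
Output = -12 − 0.0625 = -12.0625 dBu.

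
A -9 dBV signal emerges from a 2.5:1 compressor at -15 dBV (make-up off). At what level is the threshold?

-19 dBV

Input is 10 dB above T (since output overshoot × R = input overshoot: (-15 − T)·2.5 = -9 − T gives T = -19 dBV).
Check: -19 + (-9 − (-19))/2.5 = -19 + 4 = -15 dBV. ✓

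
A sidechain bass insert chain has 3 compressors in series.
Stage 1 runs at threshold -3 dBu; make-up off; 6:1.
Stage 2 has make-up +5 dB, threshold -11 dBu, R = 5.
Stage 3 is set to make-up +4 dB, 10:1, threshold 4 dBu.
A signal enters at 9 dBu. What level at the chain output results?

Stage 1: 12 dB above -3 dBu, reduced 6:1 to 2 dB above → -1 dBu.
Stage 2: 10 dB above -11 dBu, reduced 5:1 to 2 dB above → -9 dBu; +5 dB make-up → -4 dBu.
Stage 3: below threshold (-4 ≤ 4); passes unchanged; make-up brings it to 0 dBu.

0 dBu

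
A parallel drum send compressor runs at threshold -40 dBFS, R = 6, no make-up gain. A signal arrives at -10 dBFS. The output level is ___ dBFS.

-35 dBFS

The input is 30 dB above the -40 dBFS threshold.
At 6:1 the overshoot is divided by 6, leaving 5 dB above threshold.
Output = -40 + 5 = -35 dBFS.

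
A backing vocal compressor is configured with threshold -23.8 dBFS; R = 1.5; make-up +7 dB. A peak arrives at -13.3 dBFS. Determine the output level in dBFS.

-9.8 dBFS

The input is 10.5 dB above the -23.8 dBFS threshold.
The 10.5 dB excess becomes 7 dB after 1.5:1 reduction.
Output = -23.8 + 7 = -16.8 dBFS; make-up adds 7 dB, giving -9.8 dBFS.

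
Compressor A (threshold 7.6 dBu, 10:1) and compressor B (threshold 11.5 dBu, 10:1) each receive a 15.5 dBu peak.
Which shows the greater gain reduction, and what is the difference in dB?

A: overshoot 7.9 dB → output overshoot 0.79 dB → GR 7.11 dB.
B: overshoot 4 dB → output overshoot 0.4 dB → GR 3.6 dB.
A applies 3.51 dB more gain reduction.

A, by 3.51 dB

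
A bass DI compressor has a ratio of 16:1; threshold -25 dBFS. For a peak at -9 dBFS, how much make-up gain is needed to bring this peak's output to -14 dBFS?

10 dB

Without make-up, output = threshold + overshoot/16 = -25 + 1 = -24 dBFS.
Gap to target: 10 dB.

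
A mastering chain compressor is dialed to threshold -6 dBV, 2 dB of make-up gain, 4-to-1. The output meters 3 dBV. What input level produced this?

22 dBV

Remove make-up: 3 − 2 = 1 dBV.
Post-compression overshoot = 1 − (-6) = 7 dB.
Undo the ratio: input overshoot = 7 × 4 = 28 dB, giving input = 22 dBV.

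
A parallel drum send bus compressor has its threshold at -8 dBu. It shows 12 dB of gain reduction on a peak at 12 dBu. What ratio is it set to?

2.5:1

Input overshoot = 12 − (-8) = 20 dB.
Output overshoot = 20 − 12 = 8 dB.
Ratio = input overshoot / output overshoot = 20 / 8 = 2.5.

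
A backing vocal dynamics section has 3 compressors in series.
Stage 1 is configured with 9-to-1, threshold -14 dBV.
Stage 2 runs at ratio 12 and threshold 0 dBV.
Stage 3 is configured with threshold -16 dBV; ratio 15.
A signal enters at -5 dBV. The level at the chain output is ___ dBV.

-15.8 dBV

Stage 1: -5 dBV is 9 dB over -14 dBV; at 9:1 that becomes 1 dB over, giving -13 dBV.
Stage 2: -13 dBV is at or below the 0 dBV threshold — no compression; output -13 dBV.
Stage 3: 3 dB above -16 dBV, reduced 15:1 to 0.2 dB above → -15.8 dBV.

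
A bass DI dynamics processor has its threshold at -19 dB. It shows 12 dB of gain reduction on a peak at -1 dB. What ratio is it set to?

3:1

Input overshoot = -1 − (-19) = 18 dB.
Output overshoot = 18 − 12 = 6 dB.
Ratio = input overshoot / output overshoot = 18 / 6 = 3.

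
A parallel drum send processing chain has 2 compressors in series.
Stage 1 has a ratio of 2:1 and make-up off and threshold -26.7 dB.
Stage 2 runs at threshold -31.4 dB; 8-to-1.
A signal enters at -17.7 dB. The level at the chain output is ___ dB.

-30.25 dB

Stage 1: overshoot 9 dB → 9/2 = 4.5 dB → -22.2 dB.
Stage 2: -22.2 dB is 9.2 dB over -31.4 dB; at 8:1 that becomes 1.15 dB over, giving -30.25 dB.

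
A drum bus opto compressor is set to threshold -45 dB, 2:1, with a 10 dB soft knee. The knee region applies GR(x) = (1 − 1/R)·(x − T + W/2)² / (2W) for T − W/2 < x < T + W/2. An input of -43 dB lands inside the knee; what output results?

-44.225 dB

x − T + W/2 = -43 − (-45) + 5 = 7.
GR = (1 − 1/2) × 7² / 20 = 0.5 × 49 / 20 = 1.225 dB.
Output = -43 − 1.225 = -44.225 dB.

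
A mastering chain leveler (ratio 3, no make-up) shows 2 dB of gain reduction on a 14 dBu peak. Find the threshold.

Input is 3 dB above T (since output overshoot × R = input overshoot: (12 − T)·3 = 14 − T gives T = 11 dBu).
Check: 11 + (14 − 11)/3 = 11 + 1 = 12 dBu. ✓

11 dBu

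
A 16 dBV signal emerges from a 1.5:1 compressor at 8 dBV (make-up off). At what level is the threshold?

Let T be the threshold. Output overshoot = (input overshoot)/R, so 8 − T = (16 − T)/1.5.
1.5·(8 − T) = 16 − T → 0.5·T = 12 − 16 = -4.
T = -4/0.5 = -8 dBV.

-8 dBV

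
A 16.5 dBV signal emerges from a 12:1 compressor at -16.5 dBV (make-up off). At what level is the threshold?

Input is 36 dB above T (since output overshoot × R = input overshoot: (-16.5 − T)·12 = 16.5 − T gives T = -19.5 dBV).
Check: -19.5 + (16.5 − (-19.5))/12 = -19.5 + 3 = -16.5 dBV. ✓

-19.5 dBV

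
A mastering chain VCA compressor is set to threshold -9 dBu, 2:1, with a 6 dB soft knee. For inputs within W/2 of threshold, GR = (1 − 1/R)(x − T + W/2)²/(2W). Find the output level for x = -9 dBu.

-9.375 dBu

x − T + W/2 = -9 − (-9) + 3 = 3.
GR = (1 − 1/2) × 3² / 12 = 0.5 × 9 / 12 = 0.375 dB.
Output = -9 − 0.375 = -9.375 dBu.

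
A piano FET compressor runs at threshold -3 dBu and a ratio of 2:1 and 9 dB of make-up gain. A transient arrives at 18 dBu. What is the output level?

16.5 dBu

Overshoot: 18 − (-3) = 21 dB.
2:1 compression reduces that to 21/2 = 10.5 dB over.
So the level is -3 + 10.5 = 7.5 dBu; make-up adds 9 dB, giving 16.5 dBu.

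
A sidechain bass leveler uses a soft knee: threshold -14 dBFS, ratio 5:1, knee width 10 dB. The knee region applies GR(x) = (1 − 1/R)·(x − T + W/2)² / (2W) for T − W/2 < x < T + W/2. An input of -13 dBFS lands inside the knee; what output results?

x − T + W/2 = -13 − (-14) + 5 = 6.
GR = (1 − 1/5) × 6² / 20 = 0.8 × 36 / 20 = 1.44 dB.
Output = -13 − 1.44 = -14.44 dBFS.

-14.44 dBFS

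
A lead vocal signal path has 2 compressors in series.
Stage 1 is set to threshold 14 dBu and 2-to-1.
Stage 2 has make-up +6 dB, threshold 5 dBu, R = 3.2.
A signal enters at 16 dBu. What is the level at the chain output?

14.125 dBu

Stage 1: 2 dB above 14 dBu, reduced 2:1 to 1 dB above → 15 dBu.
Stage 2: 15 dBu is 10 dB over 5 dBu; at 3.2:1 that becomes 3.125 dB over, giving 8.125 dBu; +6 dB make-up → 14.125 dBu.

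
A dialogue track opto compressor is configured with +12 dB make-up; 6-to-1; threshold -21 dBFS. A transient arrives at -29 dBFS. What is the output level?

-29 dBFS is 8 dB below the -21 dBFS threshold, so no gain reduction is applied.
Make-up gain adds 12 dB: -29 + 12 = -17 dBFS.

-17 dBFS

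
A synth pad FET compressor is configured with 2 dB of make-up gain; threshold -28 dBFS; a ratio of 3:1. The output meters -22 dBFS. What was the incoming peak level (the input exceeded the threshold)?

-16 dBFS

Before make-up, the level was -22 − 2 = -24 dBFS.
The compressed level sits -24 − (-28) = 4 dB over threshold.
Input overshoot = R × output overshoot = 12 dB → input = -28 + 12 = -16 dBFS.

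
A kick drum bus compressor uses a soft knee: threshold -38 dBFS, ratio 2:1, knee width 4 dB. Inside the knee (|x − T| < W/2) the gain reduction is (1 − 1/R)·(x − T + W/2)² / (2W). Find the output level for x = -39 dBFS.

x − T + W/2 = -39 − (-38) + 2 = 1.
GR = (1 − 1/2) × 1² / 8 = 0.5 × 1 / 8 = 0.0625 dB.
Output = -39 − 0.0625 = -39.0625 dBFS.

-39.0625 dBFS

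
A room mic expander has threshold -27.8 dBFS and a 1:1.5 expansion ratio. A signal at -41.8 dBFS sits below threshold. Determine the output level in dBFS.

The input is 14 dB below the -27.8 dBFS threshold.
A 1:1.5 expander multiplies undershoot by 1.5: 14 × 1.5 = 21 dB below threshold.
Output = -27.8 − 21 = -48.8 dBFS.

-48.8 dBFS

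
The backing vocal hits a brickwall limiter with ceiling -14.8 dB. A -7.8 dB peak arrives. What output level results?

-14.8 dB

The limiter clamps the peak to its -14.8 dB ceiling.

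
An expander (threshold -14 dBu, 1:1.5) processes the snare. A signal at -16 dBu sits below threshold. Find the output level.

Undershoot = (-14) − (-16) = 2 dB.
At 1:1.5, that expands to 3 dB under threshold.
Output = -14 − 3 = -17 dBu.

-17 dBu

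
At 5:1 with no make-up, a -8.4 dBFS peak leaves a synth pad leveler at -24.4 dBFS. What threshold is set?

Let T be the threshold. Output overshoot = (input overshoot)/R, so -24.4 − T = (-8.4 − T)/5.
5·(-24.4 − T) = -8.4 − T → 4·T = -122 − (-8.4) = -113.6.
T = -113.6/4 = -28.4 dBFS.

-28.4 dBFS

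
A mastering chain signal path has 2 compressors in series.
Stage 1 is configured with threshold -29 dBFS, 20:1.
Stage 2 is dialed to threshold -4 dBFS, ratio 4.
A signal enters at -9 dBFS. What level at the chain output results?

Stage 1: overshoot 20 dB → 20/20 = 1 dB → -28 dBFS.
Stage 2: -28 dBFS is at or below the -4 dBFS threshold — no compression; output -28 dBFS.

-28 dBFS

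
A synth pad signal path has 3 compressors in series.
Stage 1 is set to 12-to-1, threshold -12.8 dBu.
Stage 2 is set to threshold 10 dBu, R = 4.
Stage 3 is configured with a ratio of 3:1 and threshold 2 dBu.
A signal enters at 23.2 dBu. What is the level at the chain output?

-9.8 dBu

Stage 1: overshoot 36 dB → 36/12 = 3 dB → -9.8 dBu.
Stage 2: -9.8 dBu ≤ 10 dBu, so stage 2 doesn't engage; output -9.8 dBu.
Stage 3: -9.8 dBu ≤ 2 dBu, so stage 3 doesn't engage; output -9.8 dBu.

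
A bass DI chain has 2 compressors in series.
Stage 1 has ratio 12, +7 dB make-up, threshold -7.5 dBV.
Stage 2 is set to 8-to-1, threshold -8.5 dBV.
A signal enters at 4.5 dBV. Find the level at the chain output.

Stage 1: 4.5 dBV is 12 dB over -7.5 dBV; at 12:1 that becomes 1 dB over, giving -6.5 dBV; +7 dB make-up → 0.5 dBV.
Stage 2: 0.5 dBV is 9 dB over -8.5 dBV; at 8:1 that becomes 1.125 dB over, giving -7.375 dBV.

-7.375 dBV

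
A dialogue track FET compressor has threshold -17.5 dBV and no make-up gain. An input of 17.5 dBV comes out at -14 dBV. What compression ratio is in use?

10:1

Input overshoot = 17.5 − (-17.5) = 35 dB; output overshoot = -14 − (-17.5) = 3.5 dB.
Ratio = 35 / 3.5 = 10.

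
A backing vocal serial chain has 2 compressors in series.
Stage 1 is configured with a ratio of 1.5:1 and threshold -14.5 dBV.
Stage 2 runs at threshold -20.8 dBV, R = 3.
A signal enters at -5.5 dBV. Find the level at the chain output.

-16.7 dBV

Stage 1: -5.5 dBV is 9 dB over -14.5 dBV; at 1.5:1 that becomes 6 dB over, giving -8.5 dBV.
Stage 2: overshoot 12.3 dB → 12.3/3 = 4.1 dB → -16.7 dBV.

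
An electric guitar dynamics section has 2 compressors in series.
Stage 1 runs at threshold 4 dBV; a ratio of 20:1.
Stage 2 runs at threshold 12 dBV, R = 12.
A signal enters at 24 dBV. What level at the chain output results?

5 dBV

Stage 1: 24 dBV is 20 dB over 4 dBV; at 20:1 that becomes 1 dB over, giving 5 dBV.
Stage 2: below threshold (5 ≤ 12); passes unchanged; output 5 dBV.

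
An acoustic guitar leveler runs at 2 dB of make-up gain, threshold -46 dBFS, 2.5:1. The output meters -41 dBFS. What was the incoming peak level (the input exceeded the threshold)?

Before make-up, the level was -41 − 2 = -43 dBFS.
The compressed level sits -43 − (-46) = 3 dB over threshold.
Before 2.5:1 compression the overshoot was 3 × 2.5 = 7.5 dB, so input = -46 + 7.5 = -38.5 dBFS.

-38.5 dBFS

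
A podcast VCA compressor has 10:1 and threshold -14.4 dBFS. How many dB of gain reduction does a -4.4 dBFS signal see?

-4.4 dBFS exceeds the threshold by 10 dB.
At 10:1, output sits 10/10 = 1 dB above threshold.
So the signal is attenuated by 10 − 1 = 9 dB.

9 dB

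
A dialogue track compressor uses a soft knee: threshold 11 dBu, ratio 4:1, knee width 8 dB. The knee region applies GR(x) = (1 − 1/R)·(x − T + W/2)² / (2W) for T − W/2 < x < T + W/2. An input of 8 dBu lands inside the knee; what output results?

7.953125 dBu

x − T + W/2 = 8 − 11 + 4 = 1.
GR = (1 − 1/4) × 1² / 16 = 0.75 × 1 / 16 = 0.046875 dB.
Output = 8 − 0.046875 = 7.953125 dBu.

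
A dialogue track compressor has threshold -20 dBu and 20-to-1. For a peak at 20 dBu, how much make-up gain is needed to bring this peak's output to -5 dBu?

13 dB

The peak compresses to -20 + 40/20 = -18 dBu.
To reach -5 dBu requires -5 − (-18) = 13 dB of make-up.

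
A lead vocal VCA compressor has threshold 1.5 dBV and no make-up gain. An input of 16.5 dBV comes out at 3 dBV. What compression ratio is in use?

Input overshoot = 16.5 − 1.5 = 15 dB; output overshoot = 3 − 1.5 = 1.5 dB.
Ratio = 15 / 1.5 = 10.

10:1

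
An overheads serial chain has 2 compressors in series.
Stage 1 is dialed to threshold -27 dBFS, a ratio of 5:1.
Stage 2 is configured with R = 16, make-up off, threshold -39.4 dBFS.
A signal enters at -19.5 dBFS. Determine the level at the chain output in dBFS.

-38.53125 dBFS

Stage 1: 7.5 dB above -27 dBFS, reduced 5:1 to 1.5 dB above → -25.5 dBFS.
Stage 2: overshoot 13.9 dB → 13.9/16 = 0.86875 dB → -38.53125 dBFS.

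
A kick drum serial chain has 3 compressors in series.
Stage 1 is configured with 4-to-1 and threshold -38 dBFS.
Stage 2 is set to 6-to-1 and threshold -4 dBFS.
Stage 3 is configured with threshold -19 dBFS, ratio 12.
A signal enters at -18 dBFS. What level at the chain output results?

-33 dBFS

Stage 1: -18 dBFS is 20 dB over -38 dBFS; at 4:1 that becomes 5 dB over, giving -33 dBFS.
Stage 2: -33 dBFS is at or below the -4 dBFS threshold — no compression; output -33 dBFS.
Stage 3: -33 dBFS is at or below the -19 dBFS threshold — no compression; output -33 dBFS.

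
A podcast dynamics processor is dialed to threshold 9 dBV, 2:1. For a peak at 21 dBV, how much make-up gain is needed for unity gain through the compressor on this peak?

6 dB

The peak compresses to 9 + 12/2 = 15 dBV.
To reach 21 dBV requires 21 − 15 = 6 dB of make-up.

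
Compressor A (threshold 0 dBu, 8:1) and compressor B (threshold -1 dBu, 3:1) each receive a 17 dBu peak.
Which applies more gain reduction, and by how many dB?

A, by 2.875 dB

A: GR = 17 − 17/8 = 14.875 dB.
B: GR = 18 − 18/3 = 12 dB.
Difference: 2.875 dB in favour of A.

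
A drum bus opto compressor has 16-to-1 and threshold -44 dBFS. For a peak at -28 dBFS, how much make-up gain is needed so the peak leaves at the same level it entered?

15 dB

Without make-up, output = threshold + overshoot/16 = -44 + 1 = -43 dBFS.
Gap to target: 15 dB.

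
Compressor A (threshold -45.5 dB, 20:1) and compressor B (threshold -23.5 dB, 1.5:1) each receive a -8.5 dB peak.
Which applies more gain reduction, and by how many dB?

A, by 30.15 dB

A: overshoot 37 dB → output overshoot 1.85 dB → GR 35.15 dB.
B: overshoot 15 dB → output overshoot 10 dB → GR 5 dB.
Difference: 30.15 dB in favour of A.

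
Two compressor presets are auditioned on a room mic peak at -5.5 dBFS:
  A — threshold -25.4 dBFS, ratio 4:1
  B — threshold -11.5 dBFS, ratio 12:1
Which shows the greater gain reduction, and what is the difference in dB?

A, by 9.425 dB

A: overshoot 19.9 dB → output overshoot 4.975 dB → GR 14.925 dB.
B: overshoot 6 dB → output overshoot 0.5 dB → GR 5.5 dB.
Difference: 9.425 dB in favour of A.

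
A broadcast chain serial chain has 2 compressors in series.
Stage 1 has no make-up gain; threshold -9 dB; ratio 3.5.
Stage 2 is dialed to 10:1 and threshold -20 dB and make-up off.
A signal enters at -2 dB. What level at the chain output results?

-18.7 dB

Stage 1: -2 dB is 7 dB over -9 dB; at 3.5:1 that becomes 2 dB over, giving -7 dB.
Stage 2: -7 dB is 13 dB over -20 dB; at 10:1 that becomes 1.3 dB over, giving -18.7 dB.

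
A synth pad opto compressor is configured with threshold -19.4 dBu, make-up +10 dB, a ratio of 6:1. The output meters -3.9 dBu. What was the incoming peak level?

Remove make-up: -3.9 − 10 = -13.9 dBu.
That's 5.5 dB above the -19.4 dBu threshold.
Input overshoot = R × output overshoot = 33 dB → input = -19.4 + 33 = 13.6 dBu.

13.6 dBu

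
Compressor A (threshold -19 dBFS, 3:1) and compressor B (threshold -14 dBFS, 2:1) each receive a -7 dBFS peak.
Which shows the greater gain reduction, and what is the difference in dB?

A: GR = 12 − 12/3 = 8 dB.
B: GR = 7 − 7/2 = 3.5 dB.
A reduces 4.5 dB more.

A, by 4.5 dB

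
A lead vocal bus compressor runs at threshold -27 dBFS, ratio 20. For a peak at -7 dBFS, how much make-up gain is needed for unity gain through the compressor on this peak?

The peak compresses to -27 + 20/20 = -26 dBFS.
To reach -7 dBFS requires -7 − (-26) = 19 dB of make-up.

19 dB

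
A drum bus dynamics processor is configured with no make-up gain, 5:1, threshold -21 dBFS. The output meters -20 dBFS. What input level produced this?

The compressed level sits -20 − (-21) = 1 dB over threshold.
Input overshoot = R × output overshoot = 5 dB → input = -21 + 5 = -16 dBFS.

-16 dBFS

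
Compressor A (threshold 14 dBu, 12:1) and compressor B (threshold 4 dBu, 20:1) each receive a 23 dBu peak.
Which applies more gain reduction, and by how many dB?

A: overshoot 9 dB → output overshoot 0.75 dB → GR 8.25 dB.
B: overshoot 19 dB → output overshoot 0.95 dB → GR 18.05 dB.
Difference: 9.8 dB in favour of B.

B, by 9.8 dB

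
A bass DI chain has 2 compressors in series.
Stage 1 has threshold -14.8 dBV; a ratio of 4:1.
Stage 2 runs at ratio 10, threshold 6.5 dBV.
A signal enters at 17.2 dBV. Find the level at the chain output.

Stage 1: 17.2 dBV is 32 dB over -14.8 dBV; at 4:1 that becomes 8 dB over, giving -6.8 dBV.
Stage 2: -6.8 dBV ≤ 6.5 dBV, so stage 2 doesn't engage; output -6.8 dBV.

-6.8 dBV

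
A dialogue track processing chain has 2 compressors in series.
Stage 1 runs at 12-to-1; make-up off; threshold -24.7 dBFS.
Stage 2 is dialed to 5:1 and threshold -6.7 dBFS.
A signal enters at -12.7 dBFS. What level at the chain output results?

-23.7 dBFS

Stage 1: 12 dB above -24.7 dBFS, reduced 12:1 to 1 dB above → -23.7 dBFS.
Stage 2: below threshold (-23.7 ≤ -6.7); passes unchanged; output -23.7 dBFS.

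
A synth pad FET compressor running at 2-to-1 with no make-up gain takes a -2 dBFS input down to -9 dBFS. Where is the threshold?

Input is 14 dB above T (since output overshoot × R = input overshoot: (-9 − T)·2 = -2 − T gives T = -16 dBFS).
Check: -16 + (-2 − (-16))/2 = -16 + 7 = -9 dBFS. ✓

-16 dBFS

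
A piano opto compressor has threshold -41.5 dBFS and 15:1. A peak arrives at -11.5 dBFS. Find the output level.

The input is 30 dB above the -41.5 dBFS threshold.
15:1 compression reduces that to 30/15 = 2 dB over.
So the level is -41.5 + 2 = -39.5 dBFS.

-39.5 dBFS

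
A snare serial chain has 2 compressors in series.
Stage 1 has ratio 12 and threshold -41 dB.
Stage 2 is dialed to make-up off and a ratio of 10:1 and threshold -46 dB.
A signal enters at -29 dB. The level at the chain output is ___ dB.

Stage 1: 12 dB above -41 dB, reduced 12:1 to 1 dB above → -40 dB.
Stage 2: -40 dB is 6 dB over -46 dB; at 10:1 that becomes 0.6 dB over, giving -45.4 dB.

-45.4 dB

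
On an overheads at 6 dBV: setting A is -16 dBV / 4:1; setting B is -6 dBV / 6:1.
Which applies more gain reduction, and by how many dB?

A, by 6.5 dB

A: GR = 22 − 22/4 = 16.5 dB.
B: GR = 12 − 12/6 = 10 dB.
A applies 6.5 dB more gain reduction.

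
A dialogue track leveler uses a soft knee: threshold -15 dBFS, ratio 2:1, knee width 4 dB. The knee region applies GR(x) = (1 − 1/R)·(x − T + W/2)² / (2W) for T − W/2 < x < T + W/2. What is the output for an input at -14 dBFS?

-14.5625 dBFS

x − T + W/2 = -14 − (-15) + 2 = 3.
GR = (1 − 1/2) × 3² / 8 = 0.5 × 9 / 8 = 0.5625 dB.
Output = -14 − 0.5625 = -14.5625 dBFS.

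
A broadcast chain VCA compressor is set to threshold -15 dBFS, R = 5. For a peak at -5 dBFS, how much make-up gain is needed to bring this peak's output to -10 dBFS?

3 dB

The peak compresses to -15 + 10/5 = -13 dBFS.
To reach -10 dBFS requires -10 − (-13) = 3 dB of make-up.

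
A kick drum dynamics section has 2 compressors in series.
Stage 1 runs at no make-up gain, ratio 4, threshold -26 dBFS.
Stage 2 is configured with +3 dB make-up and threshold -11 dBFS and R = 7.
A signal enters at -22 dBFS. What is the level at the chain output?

Stage 1: 4 dB above -26 dBFS, reduced 4:1 to 1 dB above → -25 dBFS.
Stage 2: -25 dBFS ≤ -11 dBFS, so stage 2 doesn't engage; make-up brings it to -22 dBFS.

-22 dBFS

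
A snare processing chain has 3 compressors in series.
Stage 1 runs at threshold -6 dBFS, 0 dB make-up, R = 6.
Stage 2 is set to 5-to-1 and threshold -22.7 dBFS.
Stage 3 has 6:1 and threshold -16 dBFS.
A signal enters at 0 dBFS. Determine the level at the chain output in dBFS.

Stage 1: 6 dB above -6 dBFS, reduced 6:1 to 1 dB above → -5 dBFS.
Stage 2: 17.7 dB above -22.7 dBFS, reduced 5:1 to 3.54 dB above → -19.16 dBFS.
Stage 3: below threshold (-19.16 ≤ -16); passes unchanged; output -19.16 dBFS.

-19.16 dBFS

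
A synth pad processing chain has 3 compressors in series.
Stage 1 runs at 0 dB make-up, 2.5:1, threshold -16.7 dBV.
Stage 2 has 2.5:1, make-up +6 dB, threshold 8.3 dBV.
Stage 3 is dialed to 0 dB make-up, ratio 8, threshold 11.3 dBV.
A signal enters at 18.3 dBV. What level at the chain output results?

3.3 dBV

Stage 1: 18.3 dBV is 35 dB over -16.7 dBV; at 2.5:1 that becomes 14 dB over, giving -2.7 dBV.
Stage 2: below threshold (-2.7 ≤ 8.3); passes unchanged; make-up brings it to 3.3 dBV.
Stage 3: 3.3 dBV is at or below the 11.3 dBV threshold — no compression; output 3.3 dBV.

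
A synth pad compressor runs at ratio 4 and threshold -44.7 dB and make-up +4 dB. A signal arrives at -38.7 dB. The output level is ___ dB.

-39.2 dB

Overshoot: -38.7 − (-44.7) = 6 dB.
4:1 compression reduces that to 6/4 = 1.5 dB over.
Output = -44.7 + 1.5 = -43.2 dB; make-up adds 4 dB, giving -39.2 dB.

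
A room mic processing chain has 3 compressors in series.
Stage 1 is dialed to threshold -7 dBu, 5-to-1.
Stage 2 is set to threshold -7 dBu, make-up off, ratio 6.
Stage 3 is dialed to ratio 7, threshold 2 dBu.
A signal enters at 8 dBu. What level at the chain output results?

-6.5 dBu

Stage 1: 15 dB above -7 dBu, reduced 5:1 to 3 dB above → -4 dBu.
Stage 2: 3 dB above -7 dBu, reduced 6:1 to 0.5 dB above → -6.5 dBu.
Stage 3: -6.5 dBu ≤ 2 dBu, so stage 3 doesn't engage; output -6.5 dBu.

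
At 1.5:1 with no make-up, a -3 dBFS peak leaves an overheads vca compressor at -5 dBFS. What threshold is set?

Gain reduction = -3 − (-5) = 2 dB; output overshoot = GR / (R − 1) = 2 / 0.5 = 4 dB.
Threshold = output − output overshoot = -5 − 4 = -9 dBFS.

-9 dBFS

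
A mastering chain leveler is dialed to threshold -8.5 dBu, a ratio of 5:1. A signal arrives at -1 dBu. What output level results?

-7 dBu

The input is 7.5 dB above the -8.5 dBu threshold.
5:1 compression reduces that to 7.5/5 = 1.5 dB over.
Output = -8.5 + 1.5 = -7 dBu.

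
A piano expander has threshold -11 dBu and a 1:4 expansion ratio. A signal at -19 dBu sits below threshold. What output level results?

The input is 8 dB below the -11 dBu threshold.
A 1:4 expander multiplies undershoot by 4: 8 × 4 = 32 dB below threshold.
Output = -11 − 32 = -43 dBu.

-43 dBu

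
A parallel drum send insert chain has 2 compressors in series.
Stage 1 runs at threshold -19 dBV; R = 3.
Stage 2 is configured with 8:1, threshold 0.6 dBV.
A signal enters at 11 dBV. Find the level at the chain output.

-9 dBV

Stage 1: overshoot 30 dB → 30/3 = 10 dB → -9 dBV.
Stage 2: -9 dBV ≤ 0.6 dBV, so stage 2 doesn't engage; output -9 dBV.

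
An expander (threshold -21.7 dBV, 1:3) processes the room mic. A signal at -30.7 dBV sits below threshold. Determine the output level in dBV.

Undershoot = (-21.7) − (-30.7) = 9 dB.
At 1:3, that expands to 27 dB under threshold.
Output = -21.7 − 27 = -48.7 dBV.

-48.7 dBV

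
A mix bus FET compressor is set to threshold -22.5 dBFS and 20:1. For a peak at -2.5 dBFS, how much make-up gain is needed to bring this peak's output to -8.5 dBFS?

13 dB

The peak compresses to -22.5 + 20/20 = -21.5 dBFS.
To reach -8.5 dBFS requires -8.5 − (-21.5) = 13 dB of make-up.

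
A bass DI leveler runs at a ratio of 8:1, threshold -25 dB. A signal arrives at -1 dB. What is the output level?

-22 dB

The input is 24 dB above the -25 dB threshold.
8:1 compression reduces that to 24/8 = 3 dB over.
Output = -25 + 3 = -22 dB.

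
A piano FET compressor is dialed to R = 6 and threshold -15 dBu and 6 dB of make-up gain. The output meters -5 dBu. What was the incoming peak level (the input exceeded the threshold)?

Stripping the +6 dB make-up gives -11 dBu at the gain stage.
The compressed level sits -11 − (-15) = 4 dB over threshold.
Undo the ratio: input overshoot = 4 × 6 = 24 dB, giving input = 9 dBu.

9 dBu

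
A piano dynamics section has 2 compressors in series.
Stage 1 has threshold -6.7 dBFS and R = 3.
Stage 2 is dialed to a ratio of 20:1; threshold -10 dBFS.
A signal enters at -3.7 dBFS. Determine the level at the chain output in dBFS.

Stage 1: -3.7 dBFS is 3 dB over -6.7 dBFS; at 3:1 that becomes 1 dB over, giving -5.7 dBFS.
Stage 2: 4.3 dB above -10 dBFS, reduced 20:1 to 0.215 dB above → -9.785 dBFS.

-9.785 dBFS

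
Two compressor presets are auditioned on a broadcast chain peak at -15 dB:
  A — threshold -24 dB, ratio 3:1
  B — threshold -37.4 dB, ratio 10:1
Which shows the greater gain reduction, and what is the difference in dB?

A: overshoot 9 dB → output overshoot 3 dB → GR 6 dB.
B: overshoot 22.4 dB → output overshoot 2.24 dB → GR 20.16 dB.
B reduces 14.16 dB more.

B, by 14.16 dB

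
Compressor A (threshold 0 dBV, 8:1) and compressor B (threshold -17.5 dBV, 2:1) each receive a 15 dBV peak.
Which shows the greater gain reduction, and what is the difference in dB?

A: overshoot 15 dB → output overshoot 1.875 dB → GR 13.125 dB.
B: overshoot 32.5 dB → output overshoot 16.25 dB → GR 16.25 dB.
B reduces 3.125 dB more.

B, by 3.125 dB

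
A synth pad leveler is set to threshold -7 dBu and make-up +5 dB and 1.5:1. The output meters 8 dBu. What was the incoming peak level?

8 dBu

Stripping the +5 dB make-up gives 3 dBu at the gain stage.
The compressed level sits 3 − (-7) = 10 dB over threshold.
Before 1.5:1 compression the overshoot was 10 × 1.5 = 15 dB, so input = -7 + 15 = 8 dBu.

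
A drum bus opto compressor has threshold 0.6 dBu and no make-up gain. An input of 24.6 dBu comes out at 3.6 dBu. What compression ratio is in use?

Input overshoot = 24.6 − 0.6 = 24 dB; output overshoot = 3.6 − 0.6 = 3 dB.
Ratio = 24 / 3 = 8.

8:1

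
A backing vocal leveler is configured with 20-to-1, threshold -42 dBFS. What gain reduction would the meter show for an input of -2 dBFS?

38 dB

Overshoot = -2 − (-42) = 40 dB.
A 20:1 ratio leaves 2 dB of that excess.
So the signal is attenuated by 40 − 2 = 38 dB.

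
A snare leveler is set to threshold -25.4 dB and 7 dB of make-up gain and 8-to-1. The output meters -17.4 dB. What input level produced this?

-17.4 dB

Before make-up, the level was -17.4 − 7 = -24.4 dB.
Post-compression overshoot = -24.4 − (-25.4) = 1 dB.
Before 8:1 compression the overshoot was 1 × 8 = 8 dB, so input = -25.4 + 8 = -17.4 dB.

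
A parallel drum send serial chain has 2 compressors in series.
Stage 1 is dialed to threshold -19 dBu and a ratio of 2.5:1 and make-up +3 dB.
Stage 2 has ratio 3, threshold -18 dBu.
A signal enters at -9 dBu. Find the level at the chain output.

Stage 1: 10 dB above -19 dBu, reduced 2.5:1 to 4 dB above → -15 dBu; +3 dB make-up → -12 dBu.
Stage 2: 6 dB above -18 dBu, reduced 3:1 to 2 dB above → -16 dBu.

-16 dBu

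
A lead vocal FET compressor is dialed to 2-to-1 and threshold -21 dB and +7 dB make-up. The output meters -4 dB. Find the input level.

Stripping the +7 dB make-up gives -11 dB at the gain stage.
Post-compression overshoot = -11 − (-21) = 10 dB.
Before 2:1 compression the overshoot was 10 × 2 = 20 dB, so input = -21 + 20 = -1 dB.

-1 dB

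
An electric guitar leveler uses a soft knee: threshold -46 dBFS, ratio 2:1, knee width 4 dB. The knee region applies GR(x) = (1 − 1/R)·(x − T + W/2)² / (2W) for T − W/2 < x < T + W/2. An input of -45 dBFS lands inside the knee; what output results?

x − T + W/2 = -45 − (-46) + 2 = 3.
GR = (1 − 1/2) × 3² / 8 = 0.5 × 9 / 8 = 0.5625 dB.
Output = -45 − 0.5625 = -45.5625 dBFS.

-45.5625 dBFS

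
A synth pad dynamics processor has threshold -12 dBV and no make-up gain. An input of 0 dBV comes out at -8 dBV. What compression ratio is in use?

3:1

Input overshoot = 0 − (-12) = 12 dB; output overshoot = -8 − (-12) = 4 dB.
Ratio = 12 / 4 = 3.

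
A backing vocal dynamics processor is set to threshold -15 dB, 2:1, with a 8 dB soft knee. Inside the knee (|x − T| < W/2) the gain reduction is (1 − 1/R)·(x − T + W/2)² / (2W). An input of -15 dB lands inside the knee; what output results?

x − T + W/2 = -15 − (-15) + 4 = 4.
GR = (1 − 1/2) × 4² / 16 = 0.5 × 16 / 16 = 0.5 dB.
Output = -15 − 0.5 = -15.5 dB.

-15.5 dB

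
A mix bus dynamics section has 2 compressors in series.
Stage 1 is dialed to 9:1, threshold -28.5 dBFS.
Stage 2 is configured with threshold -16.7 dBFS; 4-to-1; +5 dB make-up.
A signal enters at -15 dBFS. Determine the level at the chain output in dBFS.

Stage 1: 13.5 dB above -28.5 dBFS, reduced 9:1 to 1.5 dB above → -27 dBFS.
Stage 2: -27 dBFS ≤ -16.7 dBFS, so stage 2 doesn't engage; make-up brings it to -22 dBFS.

-22 dBFS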